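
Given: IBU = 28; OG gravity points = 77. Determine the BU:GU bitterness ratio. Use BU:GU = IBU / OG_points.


BU:GU = 28 / 77

0.3636


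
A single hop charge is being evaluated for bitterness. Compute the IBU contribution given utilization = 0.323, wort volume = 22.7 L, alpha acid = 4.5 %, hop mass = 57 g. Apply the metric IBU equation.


IBU = (α/100)·mass·U·1000 / V
IBU = (4.5/100)·57·0.323·1000 / 22.7

36.4976 IBU


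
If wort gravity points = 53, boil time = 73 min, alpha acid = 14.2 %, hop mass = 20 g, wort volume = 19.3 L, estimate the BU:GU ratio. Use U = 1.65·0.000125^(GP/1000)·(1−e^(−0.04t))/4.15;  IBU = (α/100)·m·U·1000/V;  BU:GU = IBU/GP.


U = 1.65·0.000125^(53/1000)·(1−e^(−0.04·73))/4.15 = 0.2336
IBU = (14.2/100)·20·0.2336·1000/19.3 = 34.3759
BU:GU = 34.3759/53

0.6486


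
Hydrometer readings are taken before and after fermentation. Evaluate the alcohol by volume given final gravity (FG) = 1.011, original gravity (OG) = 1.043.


ABV = (OG − FG) · 131.25
ABV = (1.043 − 1.011) · 131.25

4.2000 % ABV


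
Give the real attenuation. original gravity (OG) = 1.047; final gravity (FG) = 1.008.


AA = (OG−FG)/(OG−1)·100;  RA = AA·0.8192
AA = (1.047 − 1.008)/(1.047 − 1)·100 = 82.9787
RA = 82.9787·0.8192

67.9762 %


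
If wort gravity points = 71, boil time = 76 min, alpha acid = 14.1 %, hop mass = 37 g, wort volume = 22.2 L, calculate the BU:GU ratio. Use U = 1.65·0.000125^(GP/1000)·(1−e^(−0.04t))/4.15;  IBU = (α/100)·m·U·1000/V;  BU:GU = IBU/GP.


U = 1.65·0.000125^(71/1000)·(1−e^(−0.04·76))/4.15 = 0.2000
IBU = (14.1/100)·37·0.2000·1000/22.2 = 46.9999
BU:GU = 46.9999/71

0.6620


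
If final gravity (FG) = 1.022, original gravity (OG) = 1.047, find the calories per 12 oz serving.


ABW = (OG−FG)·131.25·0.79/FG;  °P = 259 − 259/SG (for OG→OE and FG→AE);  RE = 0.1808·OE + 0.8192·AE;  Cal = (6.9·ABW + 4·(RE−0.1))·FG·3.55
ABW = (1.047 − 1.022)·131.25·0.79/1.022 = 2.5364
OE = 259 − 259/1.047 = 11.6266 °P
AE = 259 − 259/1.022 = 5.5753 °P
RE = 0.1808·11.6266 + 0.8192·5.5753 = 6.6694 °P
Cal = (6.9·2.5364 + 4·(6.6694−0.1))·1.022·3.55

158.8334 kcal


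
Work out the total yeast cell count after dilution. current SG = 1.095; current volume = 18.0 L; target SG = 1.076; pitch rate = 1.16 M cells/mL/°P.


V_w = V·((SG_c−1)/(SG_t−1)−1);  °P = 259 − 259/SG_t;  cells = rate·(V+V_w)·°P
V_w = 18.0·((1.095−1)/(1.076−1)−1) = 4.5000
V_final = 18.0 + 4.5000 = 22.5000
°P = 259 − 259/1.076 = 18.2937
cells = 1.16·22.5000·18.2937

477.4651 billion cells


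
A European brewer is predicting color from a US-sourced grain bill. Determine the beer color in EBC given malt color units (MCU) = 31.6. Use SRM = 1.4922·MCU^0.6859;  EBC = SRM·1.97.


SRM = 1.4922·31.6^0.6859 = 15.9390
EBC = 15.9390·1.97

31.3999 EBC


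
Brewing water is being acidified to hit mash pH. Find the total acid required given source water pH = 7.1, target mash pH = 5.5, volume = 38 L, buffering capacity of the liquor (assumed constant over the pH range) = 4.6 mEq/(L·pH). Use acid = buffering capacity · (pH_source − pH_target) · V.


acid = 4.6 · (7.1 − 5.5) · 38

279.6800 mEq


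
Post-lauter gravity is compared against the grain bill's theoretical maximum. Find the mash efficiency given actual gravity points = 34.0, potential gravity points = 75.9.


efficiency = actual / potential × 100
efficiency = 34.0 / 75.9 × 100

44.7958 %


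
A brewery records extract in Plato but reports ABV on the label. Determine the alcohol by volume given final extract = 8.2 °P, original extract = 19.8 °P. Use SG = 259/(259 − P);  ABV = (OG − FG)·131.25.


OG = 259/(259 − 19.8) = 1.0828
FG = 259/(259 − 8.2) = 1.0327
ABV = (1.0828 − 1.0327)·131.25

6.5731 % ABV


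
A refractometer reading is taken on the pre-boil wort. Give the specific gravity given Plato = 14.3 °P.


SG = 259/(259 − P)
SG = 259/(259 − 14.3)

1.0584


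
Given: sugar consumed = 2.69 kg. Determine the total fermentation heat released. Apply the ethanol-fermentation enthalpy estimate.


Q = m_sugar · 590 kJ/kg
Q = 2.69 · 590

1587.1000 kJ


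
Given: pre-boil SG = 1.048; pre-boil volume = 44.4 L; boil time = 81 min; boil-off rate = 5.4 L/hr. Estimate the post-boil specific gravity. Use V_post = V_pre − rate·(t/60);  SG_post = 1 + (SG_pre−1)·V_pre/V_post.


V_post = 44.4 − 5.4·(81/60) = 37.1100
SG_post = 1 + (1.048 − 1)·44.4/37.1100

1.0574


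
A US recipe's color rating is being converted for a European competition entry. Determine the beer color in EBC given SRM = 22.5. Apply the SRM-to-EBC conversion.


EBC = SRM · 1.97
EBC = 22.5 · 1.97

44.3250 EBC


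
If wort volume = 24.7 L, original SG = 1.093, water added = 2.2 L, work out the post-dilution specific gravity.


SG_new = 1 + (SG_old − 1)·V_old/(V_old + V_water)
pts = (1.093 − 1)·1000·24.7/(24.7 + 2.2) = 85.3941
SG_new = 1 + 85.3941/1000

1.0854


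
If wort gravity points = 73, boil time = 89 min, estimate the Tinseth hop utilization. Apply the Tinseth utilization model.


U = 1.65·0.000125^(GP/1000) · (1 − e^(−0.04·t))/4.15
bigness = 1.65·0.000125^(73/1000) = 0.8562
boil_factor = (1 − e^(−0.04·89))/4.15 = 0.2341
U = 0.8562 · 0.2341

0.2004


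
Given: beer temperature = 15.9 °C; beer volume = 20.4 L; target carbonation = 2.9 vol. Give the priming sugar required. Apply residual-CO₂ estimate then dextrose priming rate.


residual = 14.695·(0.01821 + 0.09011·e^(−0.04·T));  sugar = (target − residual)·4.0·V
residual = 14.695·(0.01821 + 0.09011·e^(−0.04·15.9)) = 0.9686
sugar = (2.9 − 0.9686)·4.0·20.4

157.6008 g


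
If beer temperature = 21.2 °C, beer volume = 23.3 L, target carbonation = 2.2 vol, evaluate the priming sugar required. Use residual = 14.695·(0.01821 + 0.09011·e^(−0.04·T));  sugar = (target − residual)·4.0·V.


residual = 14.695·(0.01821 + 0.09011·e^(−0.04·21.2)) = 0.8347
sugar = (2.2 − 0.8347)·4.0·23.3

127.2462 g


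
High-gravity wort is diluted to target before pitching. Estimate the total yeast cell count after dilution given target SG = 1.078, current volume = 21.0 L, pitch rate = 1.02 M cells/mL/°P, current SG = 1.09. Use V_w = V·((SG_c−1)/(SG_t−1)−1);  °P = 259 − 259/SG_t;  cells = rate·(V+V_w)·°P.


V_w = 21.0·((1.09−1)/(1.078−1)−1) = 3.2308
V_final = 21.0 + 3.2308 = 24.2308
°P = 259 − 259/1.078 = 18.7403
cells = 1.02·24.2308·18.7403

463.1727 billion cells


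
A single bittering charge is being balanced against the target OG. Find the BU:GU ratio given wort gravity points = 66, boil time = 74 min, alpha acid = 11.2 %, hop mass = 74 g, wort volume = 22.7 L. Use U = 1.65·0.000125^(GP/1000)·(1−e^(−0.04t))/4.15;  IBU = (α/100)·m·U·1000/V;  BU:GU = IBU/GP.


U = 1.65·0.000125^(66/1000)·(1−e^(−0.04·74))/4.15 = 0.2083
IBU = (11.2/100)·74·0.2083·1000/22.7 = 76.0584
BU:GU = 76.0584/66

1.1524


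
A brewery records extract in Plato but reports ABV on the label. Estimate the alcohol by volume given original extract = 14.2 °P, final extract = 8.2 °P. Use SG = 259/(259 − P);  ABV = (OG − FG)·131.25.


OG = 259/(259 − 14.2) = 1.0580
FG = 259/(259 − 8.2) = 1.0327
ABV = (1.0580 − 1.0327)·131.25

3.3221 % ABV


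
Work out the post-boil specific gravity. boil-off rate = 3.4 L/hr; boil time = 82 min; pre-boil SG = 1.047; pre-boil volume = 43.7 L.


V_post = V_pre − rate·(t/60);  SG_post = 1 + (SG_pre−1)·V_pre/V_post
V_post = 43.7 − 3.4·(82/60) = 39.0533
SG_post = 1 + (1.047 − 1)·43.7/39.0533

1.0526


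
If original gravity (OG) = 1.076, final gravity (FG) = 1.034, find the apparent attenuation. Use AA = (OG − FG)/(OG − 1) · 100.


AA = (1.076 − 1.034)/(1.076 − 1) · 100

55.2632 %


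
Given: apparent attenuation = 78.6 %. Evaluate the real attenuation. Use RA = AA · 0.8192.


RA = 78.6 · 0.8192

64.3891 %


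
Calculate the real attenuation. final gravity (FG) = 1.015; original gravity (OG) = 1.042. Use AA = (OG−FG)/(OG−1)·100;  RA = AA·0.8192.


AA = (1.042 − 1.015)/(1.042 − 1)·100 = 64.2857
RA = 64.2857·0.8192

52.6629 %


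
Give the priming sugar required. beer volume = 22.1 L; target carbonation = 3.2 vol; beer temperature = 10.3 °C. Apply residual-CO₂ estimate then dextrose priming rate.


residual = 14.695·(0.01821 + 0.09011·e^(−0.04·T));  sugar = (target − residual)·4.0·V
residual = 14.695·(0.01821 + 0.09011·e^(−0.04·10.3)) = 1.1446
sugar = (3.2 − 1.1446)·4.0·22.1

181.6953 g


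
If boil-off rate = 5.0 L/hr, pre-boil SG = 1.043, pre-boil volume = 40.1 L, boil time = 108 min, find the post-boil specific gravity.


V_post = V_pre − rate·(t/60);  SG_post = 1 + (SG_pre−1)·V_pre/V_post
V_post = 40.1 − 5.0·(108/60) = 31.1000
SG_post = 1 + (1.043 − 1)·40.1/31.1000

1.0554


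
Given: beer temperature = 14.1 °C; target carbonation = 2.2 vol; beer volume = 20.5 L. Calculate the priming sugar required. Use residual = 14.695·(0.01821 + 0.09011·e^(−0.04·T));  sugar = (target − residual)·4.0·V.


residual = 14.695·(0.01821 + 0.09011·e^(−0.04·14.1)) = 1.0210
sugar = (2.2 − 1.0210)·4.0·20.5

96.6819 g


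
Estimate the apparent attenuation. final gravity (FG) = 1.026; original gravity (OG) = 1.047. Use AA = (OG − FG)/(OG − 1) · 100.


AA = (1.047 − 1.026)/(1.047 − 1) · 100

44.6809 %


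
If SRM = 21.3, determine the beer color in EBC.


EBC = SRM · 1.97
EBC = 21.3 · 1.97

41.9610 EBC


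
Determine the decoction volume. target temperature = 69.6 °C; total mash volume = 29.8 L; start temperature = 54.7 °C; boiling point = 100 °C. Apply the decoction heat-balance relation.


V_dec = V_total·(T_target − T_start)/(T_boil − T_start)
V_dec = 29.8·(69.6 − 54.7)/(100 − 54.7)

9.8018 L


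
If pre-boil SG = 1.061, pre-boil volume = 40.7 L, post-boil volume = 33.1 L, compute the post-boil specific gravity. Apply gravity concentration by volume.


SG_post = 1 + (SG_pre − 1)·V_pre/V_post
pts_pre = (1.061 − 1)·1000 = 61.0000
pts_post = 61.0000·40.7/33.1 = 75.0060
SG_post = 1 + 75.0060/1000

1.0750


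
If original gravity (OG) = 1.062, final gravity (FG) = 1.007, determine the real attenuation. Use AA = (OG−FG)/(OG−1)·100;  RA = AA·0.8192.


AA = (1.062 − 1.007)/(1.062 − 1)·100 = 88.7097
RA = 88.7097·0.8192

72.6710 %


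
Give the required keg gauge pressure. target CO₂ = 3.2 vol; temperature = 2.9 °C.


psi = vols/(0.01821 + 0.09011·e^(−0.04·T)) − 14.695
psi = 3.2/(0.01821 + 0.09011·e^(−0.04·2.9)) − 14.695

17.8086 psi


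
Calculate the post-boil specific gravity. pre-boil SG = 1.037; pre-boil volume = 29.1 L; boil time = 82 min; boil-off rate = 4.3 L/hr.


V_post = V_pre − rate·(t/60);  SG_post = 1 + (SG_pre−1)·V_pre/V_post
V_post = 29.1 − 4.3·(82/60) = 23.2233
SG_post = 1 + (1.037 − 1)·29.1/23.2233

1.0464


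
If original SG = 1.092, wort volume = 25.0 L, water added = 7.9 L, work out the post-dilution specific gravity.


SG_new = 1 + (SG_old − 1)·V_old/(V_old + V_water)
pts = (1.092 − 1)·1000·25.0/(25.0 + 7.9) = 69.9088
SG_new = 1 + 69.9088/1000

1.0699


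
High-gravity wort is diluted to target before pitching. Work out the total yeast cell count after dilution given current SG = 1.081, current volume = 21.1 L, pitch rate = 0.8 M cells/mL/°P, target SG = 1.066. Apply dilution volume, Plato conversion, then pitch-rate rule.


V_w = V·((SG_c−1)/(SG_t−1)−1);  °P = 259 − 259/SG_t;  cells = rate·(V+V_w)·°P
V_w = 21.1·((1.081−1)/(1.066−1)−1) = 4.7955
V_final = 21.1 + 4.7955 = 25.8955
°P = 259 − 259/1.066 = 16.0356
cells = 0.8·25.8955·16.0356

332.2003 billion cells


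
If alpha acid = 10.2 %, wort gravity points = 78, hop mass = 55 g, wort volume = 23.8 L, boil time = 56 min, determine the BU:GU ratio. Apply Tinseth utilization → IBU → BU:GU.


U = 1.65·0.000125^(GP/1000)·(1−e^(−0.04t))/4.15;  IBU = (α/100)·m·U·1000/V;  BU:GU = IBU/GP
U = 1.65·0.000125^(78/1000)·(1−e^(−0.04·56))/4.15 = 0.1762
IBU = (10.2/100)·55·0.1762·1000/23.8 = 41.5428
BU:GU = 41.5428/78

0.5326


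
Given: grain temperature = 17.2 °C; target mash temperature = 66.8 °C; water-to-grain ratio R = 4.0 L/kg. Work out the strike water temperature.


T_strike = (0.41/R)·(T_mash − T_grain) + T_mash
T_strike = (0.41/4.0)·(66.8 − 17.2) + 66.8

71.8840 °C


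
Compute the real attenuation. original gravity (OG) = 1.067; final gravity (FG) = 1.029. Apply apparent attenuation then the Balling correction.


AA = (OG−FG)/(OG−1)·100;  RA = AA·0.8192
AA = (1.067 − 1.029)/(1.067 − 1)·100 = 56.7164
RA = 56.7164·0.8192

46.4621 %


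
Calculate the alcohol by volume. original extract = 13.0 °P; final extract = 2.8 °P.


SG = 259/(259 − P);  ABV = (OG − FG)·131.25
OG = 259/(259 − 13.0) = 1.0528
FG = 259/(259 − 2.8) = 1.0109
ABV = (1.0528 − 1.0109)·131.25

5.5015 % ABV


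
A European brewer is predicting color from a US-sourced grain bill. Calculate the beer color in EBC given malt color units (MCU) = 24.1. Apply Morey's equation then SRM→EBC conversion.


SRM = 1.4922·MCU^0.6859;  EBC = SRM·1.97
SRM = 1.4922·24.1^0.6859 = 13.2359
EBC = 13.2359·1.97

26.0747 EBC


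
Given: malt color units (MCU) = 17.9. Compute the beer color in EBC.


SRM = 1.4922·MCU^0.6859;  EBC = SRM·1.97
SRM = 1.4922·17.9^0.6859 = 10.7934
EBC = 10.7934·1.97

21.2630 EBC


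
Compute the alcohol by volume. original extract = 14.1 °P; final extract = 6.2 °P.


SG = 259/(259 − P);  ABV = (OG − FG)·131.25
OG = 259/(259 − 14.1) = 1.0576
FG = 259/(259 − 6.2) = 1.0245
ABV = (1.0576 − 1.0245)·131.25

4.3377 % ABV


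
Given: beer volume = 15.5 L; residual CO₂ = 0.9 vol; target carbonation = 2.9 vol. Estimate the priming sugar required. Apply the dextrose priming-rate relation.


sugar = (target − residual)·4.0·V
sugar = (2.9 − 0.9)·4.0·15.5

124.0000 g


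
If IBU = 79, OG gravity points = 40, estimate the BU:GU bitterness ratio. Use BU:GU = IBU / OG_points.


BU:GU = 79 / 40

1.9750


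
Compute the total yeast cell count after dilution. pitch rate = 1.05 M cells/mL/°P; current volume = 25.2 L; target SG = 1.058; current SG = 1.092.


V_w = V·((SG_c−1)/(SG_t−1)−1);  °P = 259 − 259/SG_t;  cells = rate·(V+V_w)·°P
V_w = 25.2·((1.092−1)/(1.058−1)−1) = 14.7724
V_final = 25.2 + 14.7724 = 39.9724
°P = 259 − 259/1.058 = 14.1985
cells = 1.05·39.9724·14.1985

595.9252 billion cells


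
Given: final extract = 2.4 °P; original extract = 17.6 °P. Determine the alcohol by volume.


SG = 259/(259 − P);  ABV = (OG − FG)·131.25
OG = 259/(259 − 17.6) = 1.0729
FG = 259/(259 − 2.4) = 1.0094
ABV = (1.0729 − 1.0094)·131.25

8.3416 % ABV


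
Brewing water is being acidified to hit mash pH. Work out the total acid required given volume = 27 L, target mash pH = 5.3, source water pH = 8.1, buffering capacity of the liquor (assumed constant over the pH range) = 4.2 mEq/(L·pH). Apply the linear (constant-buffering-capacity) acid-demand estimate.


acid = buffering capacity · (pH_source − pH_target) · V
acid = 4.2 · (8.1 − 5.3) · 27

317.5200 mEq


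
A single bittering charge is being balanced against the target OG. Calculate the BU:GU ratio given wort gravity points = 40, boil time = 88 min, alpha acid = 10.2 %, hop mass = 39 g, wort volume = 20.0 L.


U = 1.65·0.000125^(GP/1000)·(1−e^(−0.04t))/4.15;  IBU = (α/100)·m·U·1000/V;  BU:GU = IBU/GP
U = 1.65·0.000125^(40/1000)·(1−e^(−0.04·88))/4.15 = 0.2693
IBU = (10.2/100)·39·0.2693·1000/20.0 = 53.5671
BU:GU = 53.5671/40

1.3392


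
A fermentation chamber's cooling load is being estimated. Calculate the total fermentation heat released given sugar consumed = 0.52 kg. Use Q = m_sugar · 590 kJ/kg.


Q = 0.52 · 590

306.8000 kJ


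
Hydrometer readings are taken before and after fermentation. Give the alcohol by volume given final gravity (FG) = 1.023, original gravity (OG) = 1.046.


ABV = (OG − FG) · 131.25
ABV = (1.046 − 1.023) · 131.25

3.0188 % ABV


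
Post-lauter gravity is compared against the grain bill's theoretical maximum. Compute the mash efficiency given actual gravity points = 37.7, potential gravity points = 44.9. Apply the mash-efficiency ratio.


efficiency = actual / potential × 100
efficiency = 37.7 / 44.9 × 100

83.9644 %


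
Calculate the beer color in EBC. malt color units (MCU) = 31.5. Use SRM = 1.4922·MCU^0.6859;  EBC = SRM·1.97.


SRM = 1.4922·31.5^0.6859 = 15.9044
EBC = 15.9044·1.97

31.3317 EBC


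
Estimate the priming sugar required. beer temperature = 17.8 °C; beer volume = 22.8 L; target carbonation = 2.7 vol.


residual = 14.695·(0.01821 + 0.09011·e^(−0.04·T));  sugar = (target − residual)·4.0·V
residual = 14.695·(0.01821 + 0.09011·e^(−0.04·17.8)) = 0.9173
sugar = (2.7 − 0.9173)·4.0·22.8

162.5810 g


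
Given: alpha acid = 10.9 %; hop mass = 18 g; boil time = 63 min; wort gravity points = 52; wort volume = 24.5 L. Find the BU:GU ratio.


U = 1.65·0.000125^(GP/1000)·(1−e^(−0.04t))/4.15;  IBU = (α/100)·m·U·1000/V;  BU:GU = IBU/GP
U = 1.65·0.000125^(52/1000)·(1−e^(−0.04·63))/4.15 = 0.2291
IBU = (10.9/100)·18·0.2291·1000/24.5 = 18.3476
BU:GU = 18.3476/52

0.3528


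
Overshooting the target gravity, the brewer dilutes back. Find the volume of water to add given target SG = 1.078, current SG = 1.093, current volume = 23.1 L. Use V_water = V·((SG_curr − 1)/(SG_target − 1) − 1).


V_water = 23.1·((1.093 − 1)/(1.078 − 1) − 1)

4.4423 L


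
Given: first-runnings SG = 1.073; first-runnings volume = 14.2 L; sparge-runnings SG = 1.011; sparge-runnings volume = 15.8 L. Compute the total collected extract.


total = Σ (SG_i − 1)·1000·V_i
first = (1.073 − 1)·1000·14.2 = 1036.6000
sparge = (1.011 − 1)·1000·15.8 = 173.8000
total = 1036.6000 + 173.8000

1210.4000 gravity·L


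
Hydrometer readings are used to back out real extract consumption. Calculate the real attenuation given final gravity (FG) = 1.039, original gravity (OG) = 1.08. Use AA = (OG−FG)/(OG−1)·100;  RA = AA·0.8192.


AA = (1.08 − 1.039)/(1.08 − 1)·100 = 51.2500
RA = 51.2500·0.8192

41.9840 %


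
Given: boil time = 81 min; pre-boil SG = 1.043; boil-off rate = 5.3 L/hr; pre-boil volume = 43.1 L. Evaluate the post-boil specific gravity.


V_post = V_pre − rate·(t/60);  SG_post = 1 + (SG_pre−1)·V_pre/V_post
V_post = 43.1 − 5.3·(81/60) = 35.9450
SG_post = 1 + (1.043 − 1)·43.1/35.9450

1.0516


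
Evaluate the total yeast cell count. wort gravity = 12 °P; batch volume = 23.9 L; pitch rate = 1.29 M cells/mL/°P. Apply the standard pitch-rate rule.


cells (billions) = rate · V_L · °P
cells = 1.29 · 23.9 · 12

369.9720 billion cells


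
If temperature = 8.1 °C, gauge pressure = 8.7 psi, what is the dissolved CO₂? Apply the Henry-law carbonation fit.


vols = (P + 14.695)·(0.01821 + 0.09011·e^(−0.04·T))
vols = (8.7 + 14.695)·(0.01821 + 0.09011·e^(−0.04·8.1))

1.9507 volumes


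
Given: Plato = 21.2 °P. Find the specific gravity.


SG = 259/(259 − P)
SG = 259/(259 − 21.2)

1.0892


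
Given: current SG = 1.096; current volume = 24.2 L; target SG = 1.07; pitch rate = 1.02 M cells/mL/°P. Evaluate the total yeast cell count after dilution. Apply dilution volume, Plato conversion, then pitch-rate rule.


V_w = V·((SG_c−1)/(SG_t−1)−1);  °P = 259 − 259/SG_t;  cells = rate·(V+V_w)·°P
V_w = 24.2·((1.096−1)/(1.07−1)−1) = 8.9886
V_final = 24.2 + 8.9886 = 33.1886
°P = 259 − 259/1.07 = 16.9439
cells = 1.02·33.1886·16.9439

573.5916 billion cells


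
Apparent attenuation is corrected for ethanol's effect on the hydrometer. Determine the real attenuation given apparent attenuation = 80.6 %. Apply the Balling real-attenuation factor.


RA = AA · 0.8192
RA = 80.6 · 0.8192

66.0275 %


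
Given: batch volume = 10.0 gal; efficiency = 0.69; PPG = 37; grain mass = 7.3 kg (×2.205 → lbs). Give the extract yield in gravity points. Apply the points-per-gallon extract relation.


points = lbs × PPG × eff / vol
lbs = 7.3 × 2.205 = 16.0965
points = 16.0965 × 37 × 0.69 / 10.0

41.0944 points


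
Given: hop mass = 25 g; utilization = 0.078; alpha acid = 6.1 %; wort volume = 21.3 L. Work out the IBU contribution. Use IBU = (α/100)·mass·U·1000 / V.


IBU = (6.1/100)·25·0.078·1000 / 21.3

5.5845 IBU


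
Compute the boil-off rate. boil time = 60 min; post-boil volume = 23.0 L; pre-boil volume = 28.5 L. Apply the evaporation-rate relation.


rate = (V_pre − V_post) / (t_min/60)
rate = (28.5 − 23.0) / (60/60)

5.5000 L/hr


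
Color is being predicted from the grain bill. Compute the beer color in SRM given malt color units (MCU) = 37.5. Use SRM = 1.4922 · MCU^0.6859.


SRM = 1.4922 · 37.5^0.6859

17.9248 SRM


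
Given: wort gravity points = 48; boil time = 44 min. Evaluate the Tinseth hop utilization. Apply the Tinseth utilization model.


U = 1.65·0.000125^(GP/1000) · (1 − e^(−0.04·t))/4.15
bigness = 1.65·0.000125^(48/1000) = 1.0719
boil_factor = (1 − e^(−0.04·44))/4.15 = 0.1995
U = 1.0719 · 0.1995

0.2138


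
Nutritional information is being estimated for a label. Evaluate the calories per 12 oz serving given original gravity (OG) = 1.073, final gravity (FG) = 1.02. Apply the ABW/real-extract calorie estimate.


ABW = (OG−FG)·131.25·0.79/FG;  °P = 259 − 259/SG (for OG→OE and FG→AE);  RE = 0.1808·OE + 0.8192·AE;  Cal = (6.9·ABW + 4·(RE−0.1))·FG·3.55
ABW = (1.073 − 1.02)·131.25·0.79/1.02 = 5.3877
OE = 259 − 259/1.073 = 17.6207 °P
AE = 259 − 259/1.02 = 5.0784 °P
RE = 0.1808·17.6207 + 0.8192·5.0784 = 7.3461 °P
Cal = (6.9·5.3877 + 4·(7.3461−0.1))·1.02·3.55

239.5628 kcal


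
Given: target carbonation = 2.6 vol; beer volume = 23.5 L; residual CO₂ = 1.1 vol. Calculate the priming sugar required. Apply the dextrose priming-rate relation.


sugar = (target − residual)·4.0·V
sugar = (2.6 − 1.1)·4.0·23.5

141.0000 g


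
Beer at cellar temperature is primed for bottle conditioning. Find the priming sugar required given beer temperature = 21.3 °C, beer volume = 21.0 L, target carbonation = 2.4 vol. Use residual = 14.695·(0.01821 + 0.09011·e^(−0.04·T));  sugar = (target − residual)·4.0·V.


residual = 14.695·(0.01821 + 0.09011·e^(−0.04·21.3)) = 0.8324
sugar = (2.4 − 0.8324)·4.0·21.0

131.6756 g


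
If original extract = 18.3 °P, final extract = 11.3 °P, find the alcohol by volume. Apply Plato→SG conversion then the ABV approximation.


SG = 259/(259 − P);  ABV = (OG − FG)·131.25
OG = 259/(259 − 18.3) = 1.0760
FG = 259/(259 − 11.3) = 1.0456
ABV = (1.0760 − 1.0456)·131.25

3.9911 % ABV


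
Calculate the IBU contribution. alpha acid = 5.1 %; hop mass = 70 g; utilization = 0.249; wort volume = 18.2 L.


IBU = (α/100)·mass·U·1000 / V
IBU = (5.1/100)·70·0.249·1000 / 18.2

48.8423 IBU


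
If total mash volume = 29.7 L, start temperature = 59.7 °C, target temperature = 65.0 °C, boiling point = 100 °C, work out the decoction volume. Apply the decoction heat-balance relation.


V_dec = V_total·(T_target − T_start)/(T_boil − T_start)
V_dec = 29.7·(65.0 − 59.7)/(100 − 59.7)

3.9060 L


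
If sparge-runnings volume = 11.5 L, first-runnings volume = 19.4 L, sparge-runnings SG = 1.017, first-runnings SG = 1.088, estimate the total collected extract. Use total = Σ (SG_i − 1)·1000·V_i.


first = (1.088 − 1)·1000·19.4 = 1707.2000
sparge = (1.017 − 1)·1000·11.5 = 195.5000
total = 1707.2000 + 195.5000

1902.7000 gravity·L


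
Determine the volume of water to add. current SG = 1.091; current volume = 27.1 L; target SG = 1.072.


V_water = V·((SG_curr − 1)/(SG_target − 1) − 1)
V_water = 27.1·((1.091 − 1)/(1.072 − 1) − 1)

7.1514 L


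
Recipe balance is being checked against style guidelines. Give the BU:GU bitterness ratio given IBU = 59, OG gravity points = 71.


BU:GU = IBU / OG_points
BU:GU = 59 / 71

0.8310


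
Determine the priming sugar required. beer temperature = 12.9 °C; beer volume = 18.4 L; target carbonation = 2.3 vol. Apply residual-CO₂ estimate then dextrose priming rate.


residual = 14.695·(0.01821 + 0.09011·e^(−0.04·T));  sugar = (target − residual)·4.0·V
residual = 14.695·(0.01821 + 0.09011·e^(−0.04·12.9)) = 1.0580
sugar = (2.3 − 1.0580)·4.0·18.4

91.4115 g


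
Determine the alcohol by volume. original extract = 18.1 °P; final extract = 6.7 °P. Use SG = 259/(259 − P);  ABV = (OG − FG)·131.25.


OG = 259/(259 − 18.1) = 1.0751
FG = 259/(259 − 6.7) = 1.0266
ABV = (1.0751 − 1.0266)·131.25

6.3760 % ABV


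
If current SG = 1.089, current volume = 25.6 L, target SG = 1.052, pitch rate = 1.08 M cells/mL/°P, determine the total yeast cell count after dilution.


V_w = V·((SG_c−1)/(SG_t−1)−1);  °P = 259 − 259/SG_t;  cells = rate·(V+V_w)·°P
V_w = 25.6·((1.089−1)/(1.052−1)−1) = 18.2154
V_final = 25.6 + 18.2154 = 43.8154
°P = 259 − 259/1.052 = 12.8023
cells = 1.08·43.8154·12.8023

605.8118 billion cells


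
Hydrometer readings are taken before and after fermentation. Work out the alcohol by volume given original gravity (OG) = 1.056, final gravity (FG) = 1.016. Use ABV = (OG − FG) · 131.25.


ABV = (1.056 − 1.016) · 131.25

5.2500 % ABV


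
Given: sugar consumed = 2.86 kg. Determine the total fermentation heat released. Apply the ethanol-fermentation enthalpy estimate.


Q = m_sugar · 590 kJ/kg
Q = 2.86 · 590

1687.4000 kJ


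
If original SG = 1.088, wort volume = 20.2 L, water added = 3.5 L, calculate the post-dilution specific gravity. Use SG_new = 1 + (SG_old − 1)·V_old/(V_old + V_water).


pts = (1.088 − 1)·1000·20.2/(20.2 + 3.5) = 75.0042
SG_new = 1 + 75.0042/1000

1.0750


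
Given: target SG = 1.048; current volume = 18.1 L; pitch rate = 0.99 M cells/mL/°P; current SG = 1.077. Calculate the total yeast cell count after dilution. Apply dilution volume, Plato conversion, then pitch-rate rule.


V_w = V·((SG_c−1)/(SG_t−1)−1);  °P = 259 − 259/SG_t;  cells = rate·(V+V_w)·°P
V_w = 18.1·((1.077−1)/(1.048−1)−1) = 10.9354
V_final = 18.1 + 10.9354 = 29.0354
°P = 259 − 259/1.048 = 11.8626
cells = 0.99·29.0354·11.8626

340.9910 billion cells


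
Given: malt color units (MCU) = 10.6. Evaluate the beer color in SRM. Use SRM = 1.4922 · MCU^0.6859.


SRM = 1.4922 · 10.6^0.6859

7.5350 SRM


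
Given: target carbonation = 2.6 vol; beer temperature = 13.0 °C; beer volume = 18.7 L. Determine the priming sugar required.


residual = 14.695·(0.01821 + 0.09011·e^(−0.04·T));  sugar = (target − residual)·4.0·V
residual = 14.695·(0.01821 + 0.09011·e^(−0.04·13.0)) = 1.0548
sugar = (2.6 − 1.0548)·4.0·18.7

115.5780 g


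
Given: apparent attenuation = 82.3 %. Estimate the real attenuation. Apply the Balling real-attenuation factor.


RA = AA · 0.8192
RA = 82.3 · 0.8192

67.4202 %


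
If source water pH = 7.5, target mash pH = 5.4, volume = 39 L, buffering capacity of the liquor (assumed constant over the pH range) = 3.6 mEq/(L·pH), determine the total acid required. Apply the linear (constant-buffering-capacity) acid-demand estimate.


acid = buffering capacity · (pH_source − pH_target) · V
acid = 3.6 · (7.5 − 5.4) · 39

294.8400 mEq


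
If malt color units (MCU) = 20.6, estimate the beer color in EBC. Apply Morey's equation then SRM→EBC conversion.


SRM = 1.4922·MCU^0.6859;  EBC = SRM·1.97
SRM = 1.4922·20.6^0.6859 = 11.8853
EBC = 11.8853·1.97

23.4140 EBC


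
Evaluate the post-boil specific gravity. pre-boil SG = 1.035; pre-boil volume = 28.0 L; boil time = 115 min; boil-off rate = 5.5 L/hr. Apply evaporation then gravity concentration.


V_post = V_pre − rate·(t/60);  SG_post = 1 + (SG_pre−1)·V_pre/V_post
V_post = 28.0 − 5.5·(115/60) = 17.4583
SG_post = 1 + (1.035 − 1)·28.0/17.4583

1.0561


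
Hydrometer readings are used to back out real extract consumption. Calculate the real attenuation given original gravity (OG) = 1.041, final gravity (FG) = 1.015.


AA = (OG−FG)/(OG−1)·100;  RA = AA·0.8192
AA = (1.041 − 1.015)/(1.041 − 1)·100 = 63.4146
RA = 63.4146·0.8192

51.9493 %


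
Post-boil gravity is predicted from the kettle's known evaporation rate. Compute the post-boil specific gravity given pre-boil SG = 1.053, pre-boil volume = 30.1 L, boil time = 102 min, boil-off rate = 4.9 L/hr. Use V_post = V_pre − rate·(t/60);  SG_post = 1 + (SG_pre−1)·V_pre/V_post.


V_post = 30.1 − 4.9·(102/60) = 21.7700
SG_post = 1 + (1.053 − 1)·30.1/21.7700

1.0733


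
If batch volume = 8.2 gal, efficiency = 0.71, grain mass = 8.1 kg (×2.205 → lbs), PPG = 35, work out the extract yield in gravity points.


points = lbs × PPG × eff / vol
lbs = 8.1 × 2.205 = 17.8605
points = 17.8605 × 35 × 0.71 / 8.2

54.1260 points


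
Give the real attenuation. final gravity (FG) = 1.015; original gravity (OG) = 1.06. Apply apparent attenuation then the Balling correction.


AA = (OG−FG)/(OG−1)·100;  RA = AA·0.8192
AA = (1.06 − 1.015)/(1.06 − 1)·100 = 75.0000
RA = 75.0000·0.8192

61.4400 %


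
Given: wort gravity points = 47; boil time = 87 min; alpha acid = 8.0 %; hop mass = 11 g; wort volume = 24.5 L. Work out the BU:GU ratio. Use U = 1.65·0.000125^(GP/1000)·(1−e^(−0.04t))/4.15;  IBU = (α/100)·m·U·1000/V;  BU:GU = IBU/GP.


U = 1.65·0.000125^(47/1000)·(1−e^(−0.04·87))/4.15 = 0.2526
IBU = (8.0/100)·11·0.2526·1000/24.5 = 9.0723
BU:GU = 9.0723/47

0.1930


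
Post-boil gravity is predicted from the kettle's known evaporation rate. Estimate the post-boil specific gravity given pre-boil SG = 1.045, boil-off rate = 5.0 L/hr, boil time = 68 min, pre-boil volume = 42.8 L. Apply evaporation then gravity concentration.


V_post = V_pre − rate·(t/60);  SG_post = 1 + (SG_pre−1)·V_pre/V_post
V_post = 42.8 − 5.0·(68/60) = 37.1333
SG_post = 1 + (1.045 − 1)·42.8/37.1333

1.0519


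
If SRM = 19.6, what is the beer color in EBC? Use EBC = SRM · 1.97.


EBC = 19.6 · 1.97

38.6120 EBC


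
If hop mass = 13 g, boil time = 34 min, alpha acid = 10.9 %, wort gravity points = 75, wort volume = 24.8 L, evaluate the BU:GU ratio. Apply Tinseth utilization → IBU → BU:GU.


U = 1.65·0.000125^(GP/1000)·(1−e^(−0.04t))/4.15;  IBU = (α/100)·m·U·1000/V;  BU:GU = IBU/GP
U = 1.65·0.000125^(75/1000)·(1−e^(−0.04·34))/4.15 = 0.1506
IBU = (10.9/100)·13·0.1506·1000/24.8 = 8.6062
BU:GU = 8.6062/75

0.1147


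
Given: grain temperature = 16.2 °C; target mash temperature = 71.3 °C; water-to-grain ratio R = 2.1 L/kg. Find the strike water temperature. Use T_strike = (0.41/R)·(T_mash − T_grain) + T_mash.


T_strike = (0.41/2.1)·(71.3 − 16.2) + 71.3

82.0576 °C


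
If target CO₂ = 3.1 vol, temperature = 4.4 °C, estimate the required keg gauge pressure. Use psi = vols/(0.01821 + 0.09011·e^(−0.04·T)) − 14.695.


psi = 3.1/(0.01821 + 0.09011·e^(−0.04·4.4)) − 14.695

18.3618 psi


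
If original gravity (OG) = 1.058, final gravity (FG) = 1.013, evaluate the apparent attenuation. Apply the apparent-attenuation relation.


AA = (OG − FG)/(OG − 1) · 100
AA = (1.058 − 1.013)/(1.058 − 1) · 100

77.5862 %


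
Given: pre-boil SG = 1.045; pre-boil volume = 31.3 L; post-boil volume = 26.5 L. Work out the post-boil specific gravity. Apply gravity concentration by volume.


SG_post = 1 + (SG_pre − 1)·V_pre/V_post
pts_pre = (1.045 − 1)·1000 = 45.0000
pts_post = 45.0000·31.3/26.5 = 53.1509
SG_post = 1 + 53.1509/1000

1.0532


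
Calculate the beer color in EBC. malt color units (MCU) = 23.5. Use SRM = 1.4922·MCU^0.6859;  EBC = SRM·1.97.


SRM = 1.4922·23.5^0.6859 = 13.0090
EBC = 13.0090·1.97

25.6276 EBC


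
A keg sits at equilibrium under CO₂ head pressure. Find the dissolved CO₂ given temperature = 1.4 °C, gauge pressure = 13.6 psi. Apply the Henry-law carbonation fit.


vols = (P + 14.695)·(0.01821 + 0.09011·e^(−0.04·T))
vols = (13.6 + 14.695)·(0.01821 + 0.09011·e^(−0.04·1.4))

2.9261 volumes


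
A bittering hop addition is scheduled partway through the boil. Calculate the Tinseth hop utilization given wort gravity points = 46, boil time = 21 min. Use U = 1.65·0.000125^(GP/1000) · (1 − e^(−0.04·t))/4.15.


bigness = 1.65·0.000125^(46/1000) = 1.0913
boil_factor = (1 − e^(−0.04·21))/4.15 = 0.1369
U = 1.0913 · 0.1369

0.1494


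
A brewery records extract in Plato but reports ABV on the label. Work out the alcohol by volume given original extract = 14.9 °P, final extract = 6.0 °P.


SG = 259/(259 − P);  ABV = (OG − FG)·131.25
OG = 259/(259 − 14.9) = 1.0610
FG = 259/(259 − 6.0) = 1.0237
ABV = (1.0610 − 1.0237)·131.25

4.8989 % ABV


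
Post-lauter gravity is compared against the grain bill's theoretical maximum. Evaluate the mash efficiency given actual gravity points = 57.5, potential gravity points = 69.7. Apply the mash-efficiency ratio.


efficiency = actual / potential × 100
efficiency = 57.5 / 69.7 × 100

82.4964 %


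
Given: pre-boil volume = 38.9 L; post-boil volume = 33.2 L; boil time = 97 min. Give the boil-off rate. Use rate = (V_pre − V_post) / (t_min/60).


rate = (38.9 − 33.2) / (97/60)

3.5258 L/hr


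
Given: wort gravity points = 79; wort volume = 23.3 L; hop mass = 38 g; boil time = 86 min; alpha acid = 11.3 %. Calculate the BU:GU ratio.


U = 1.65·0.000125^(GP/1000)·(1−e^(−0.04t))/4.15;  IBU = (α/100)·m·U·1000/V;  BU:GU = IBU/GP
U = 1.65·0.000125^(79/1000)·(1−e^(−0.04·86))/4.15 = 0.1892
IBU = (11.3/100)·38·0.1892·1000/23.3 = 34.8694
BU:GU = 34.8694/79

0.4414


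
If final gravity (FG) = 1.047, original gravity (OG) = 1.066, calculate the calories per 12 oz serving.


ABW = (OG−FG)·131.25·0.79/FG;  °P = 259 − 259/SG (for OG→OE and FG→AE);  RE = 0.1808·OE + 0.8192·AE;  Cal = (6.9·ABW + 4·(RE−0.1))·FG·3.55
ABW = (1.066 − 1.047)·131.25·0.79/1.047 = 1.8816
OE = 259 − 259/1.066 = 16.0356 °P
AE = 259 − 259/1.047 = 11.6266 °P
RE = 0.1808·16.0356 + 0.8192·11.6266 = 12.4237 °P
Cal = (6.9·1.8816 + 4·(12.4237−0.1))·1.047·3.55

231.4783 kcal


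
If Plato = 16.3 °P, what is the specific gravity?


SG = 259/(259 − P)
SG = 259/(259 − 16.3)

1.0672


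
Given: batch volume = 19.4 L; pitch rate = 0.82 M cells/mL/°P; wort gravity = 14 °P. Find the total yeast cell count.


cells (billions) = rate · V_L · °P
cells = 0.82 · 19.4 · 14

222.7120 billion cells


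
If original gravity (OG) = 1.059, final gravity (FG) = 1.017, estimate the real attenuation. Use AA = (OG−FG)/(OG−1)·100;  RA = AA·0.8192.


AA = (1.059 − 1.017)/(1.059 − 1)·100 = 71.1864
RA = 71.1864·0.8192

58.3159 %


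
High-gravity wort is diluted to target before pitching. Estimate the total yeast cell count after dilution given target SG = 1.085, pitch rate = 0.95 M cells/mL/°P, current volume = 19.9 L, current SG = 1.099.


V_w = V·((SG_c−1)/(SG_t−1)−1);  °P = 259 − 259/SG_t;  cells = rate·(V+V_w)·°P
V_w = 19.9·((1.099−1)/(1.085−1)−1) = 3.2776
V_final = 19.9 + 3.2776 = 23.1776
°P = 259 − 259/1.085 = 20.2903
cells = 0.95·23.1776·20.2903

446.7678 billion cells


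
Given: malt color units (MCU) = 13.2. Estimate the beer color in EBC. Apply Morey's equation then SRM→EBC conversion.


SRM = 1.4922·MCU^0.6859;  EBC = SRM·1.97
SRM = 1.4922·13.2^0.6859 = 8.7585
EBC = 8.7585·1.97

17.2542 EBC


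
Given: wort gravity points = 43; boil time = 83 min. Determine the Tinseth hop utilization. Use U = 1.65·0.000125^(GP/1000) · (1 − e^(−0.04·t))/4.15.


bigness = 1.65·0.000125^(43/1000) = 1.1211
boil_factor = (1 − e^(−0.04·83))/4.15 = 0.2323
U = 1.1211 · 0.2323

0.2604


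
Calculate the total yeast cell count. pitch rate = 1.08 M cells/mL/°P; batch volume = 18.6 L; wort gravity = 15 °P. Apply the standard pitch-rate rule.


cells (billions) = rate · V_L · °P
cells = 1.08 · 18.6 · 15

301.3200 billion cells


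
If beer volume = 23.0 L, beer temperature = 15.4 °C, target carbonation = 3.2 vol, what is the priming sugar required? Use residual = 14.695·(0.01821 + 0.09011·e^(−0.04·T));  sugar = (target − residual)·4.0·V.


residual = 14.695·(0.01821 + 0.09011·e^(−0.04·15.4)) = 0.9828
sugar = (3.2 − 0.9828)·4.0·23.0

203.9843 g


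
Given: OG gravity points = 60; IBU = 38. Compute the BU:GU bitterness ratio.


BU:GU = IBU / OG_points
BU:GU = 38 / 60

0.6333


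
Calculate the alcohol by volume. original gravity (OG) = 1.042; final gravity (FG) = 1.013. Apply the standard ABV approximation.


ABV = (OG − FG) · 131.25
ABV = (1.042 − 1.013) · 131.25

3.8063 % ABV


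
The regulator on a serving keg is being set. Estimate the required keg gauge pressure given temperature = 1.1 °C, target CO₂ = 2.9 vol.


psi = vols/(0.01821 + 0.09011·e^(−0.04·T)) − 14.695
psi = 2.9/(0.01821 + 0.09011·e^(−0.04·1.1)) − 14.695

13.0718 psi


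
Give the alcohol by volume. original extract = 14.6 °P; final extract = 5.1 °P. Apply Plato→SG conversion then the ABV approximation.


SG = 259/(259 − P);  ABV = (OG − FG)·131.25
OG = 259/(259 − 14.6) = 1.0597
FG = 259/(259 − 5.1) = 1.0201
ABV = (1.0597 − 1.0201)·131.25

5.2043 % ABV


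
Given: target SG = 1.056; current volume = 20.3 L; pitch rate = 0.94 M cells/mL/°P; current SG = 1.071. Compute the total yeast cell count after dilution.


V_w = V·((SG_c−1)/(SG_t−1)−1);  °P = 259 − 259/SG_t;  cells = rate·(V+V_w)·°P
V_w = 20.3·((1.071−1)/(1.056−1)−1) = 5.4375
V_final = 20.3 + 5.4375 = 25.7375
°P = 259 − 259/1.056 = 13.7348
cells = 0.94·25.7375·13.7348

332.2906 billion cells


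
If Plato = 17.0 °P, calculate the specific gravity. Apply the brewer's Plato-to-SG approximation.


SG = 259/(259 − P)
SG = 259/(259 − 17.0)

1.0702


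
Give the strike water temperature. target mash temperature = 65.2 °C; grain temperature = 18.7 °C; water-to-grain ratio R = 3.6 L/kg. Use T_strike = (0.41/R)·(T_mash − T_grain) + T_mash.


T_strike = (0.41/3.6)·(65.2 − 18.7) + 65.2

70.4958 °C


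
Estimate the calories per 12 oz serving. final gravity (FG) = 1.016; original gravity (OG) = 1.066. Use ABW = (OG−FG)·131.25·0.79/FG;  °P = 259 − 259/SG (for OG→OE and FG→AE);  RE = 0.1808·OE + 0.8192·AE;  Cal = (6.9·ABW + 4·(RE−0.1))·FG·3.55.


ABW = (1.066 − 1.016)·131.25·0.79/1.016 = 5.1027
OE = 259 − 259/1.066 = 16.0356 °P
AE = 259 − 259/1.016 = 4.0787 °P
RE = 0.1808·16.0356 + 0.8192·4.0787 = 6.2405 °P
Cal = (6.9·5.1027 + 4·(6.2405−0.1))·1.016·3.55

215.5822 kcal


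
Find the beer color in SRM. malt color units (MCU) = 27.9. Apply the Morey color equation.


SRM = 1.4922 · MCU^0.6859
SRM = 1.4922 · 27.9^0.6859

14.6341 SRM


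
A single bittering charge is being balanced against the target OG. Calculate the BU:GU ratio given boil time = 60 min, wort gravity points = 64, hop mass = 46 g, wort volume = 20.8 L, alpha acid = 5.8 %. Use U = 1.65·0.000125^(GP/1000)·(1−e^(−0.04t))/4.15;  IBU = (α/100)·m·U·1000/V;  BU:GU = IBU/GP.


U = 1.65·0.000125^(64/1000)·(1−e^(−0.04·60))/4.15 = 0.2034
IBU = (5.8/100)·46·0.2034·1000/20.8 = 26.0891
BU:GU = 26.0891/64

0.4076
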